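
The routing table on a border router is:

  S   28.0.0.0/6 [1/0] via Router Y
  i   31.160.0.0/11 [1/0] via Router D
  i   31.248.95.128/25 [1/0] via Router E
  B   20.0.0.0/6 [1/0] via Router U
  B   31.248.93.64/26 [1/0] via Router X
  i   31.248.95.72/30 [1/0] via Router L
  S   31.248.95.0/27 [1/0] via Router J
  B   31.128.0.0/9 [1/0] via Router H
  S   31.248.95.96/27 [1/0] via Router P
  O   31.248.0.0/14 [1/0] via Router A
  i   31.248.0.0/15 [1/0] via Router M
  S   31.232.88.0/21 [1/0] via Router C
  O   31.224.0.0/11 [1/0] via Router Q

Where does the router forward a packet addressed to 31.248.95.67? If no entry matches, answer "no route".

Routes whose prefix contains 31.248.95.67:
  28.0.0.0/6 (28.0.0.0 - 31.255.255.255) -> Router Y
  31.128.0.0/9 (31.128.0.0 - 31.255.255.255) -> Router H
  31.224.0.0/11 (31.224.0.0 - 31.255.255.255) -> Router Q
  31.248.0.0/14 (31.248.0.0 - 31.251.255.255) -> Router A
  31.248.0.0/15 (31.248.0.0 - 31.249.255.255) -> Router M
More-specific entries that do NOT match:
  31.248.95.72/30 (31.248.95.72 - 31.248.95.75) does not contain 31.248.95.67
  31.248.95.0/27 (31.248.95.0 - 31.248.95.31) does not contain 31.248.95.67
  31.248.95.96/27 (31.248.95.96 - 31.248.95.127) does not contain 31.248.95.67
  31.248.93.64/26 (31.248.93.64 - 31.248.93.127) does not contain 31.248.95.67
  31.248.95.128/25 (31.248.95.128 - 31.248.95.255) does not contain 31.248.95.67
  31.232.88.0/21 (31.232.88.0 - 31.232.95.255) does not contain 31.248.95.67
Longest matching prefix is /15 -> next hop Router M.

Router M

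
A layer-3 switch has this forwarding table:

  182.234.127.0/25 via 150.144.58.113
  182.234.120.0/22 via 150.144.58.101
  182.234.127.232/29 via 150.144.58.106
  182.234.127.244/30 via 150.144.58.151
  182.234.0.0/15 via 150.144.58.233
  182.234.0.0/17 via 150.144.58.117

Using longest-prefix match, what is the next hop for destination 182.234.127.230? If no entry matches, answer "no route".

150.144.58.117

Routes whose prefix contains 182.234.127.230:
  182.234.0.0/15 (182.234.0.0 - 182.235.255.255) -> 150.144.58.233
  182.234.0.0/17 (182.234.0.0 - 182.234.127.255) -> 150.144.58.117
More-specific entries that do NOT match:
  182.234.127.244/30 (182.234.127.244 - 182.234.127.247) does not contain 182.234.127.230
  182.234.127.232/29 (182.234.127.232 - 182.234.127.239) does not contain 182.234.127.230
  182.234.127.0/25 (182.234.127.0 - 182.234.127.127) does not contain 182.234.127.230
  182.234.120.0/22 (182.234.120.0 - 182.234.123.255) does not contain 182.234.127.230
Longest matching prefix is /17 -> next hop 150.144.58.117.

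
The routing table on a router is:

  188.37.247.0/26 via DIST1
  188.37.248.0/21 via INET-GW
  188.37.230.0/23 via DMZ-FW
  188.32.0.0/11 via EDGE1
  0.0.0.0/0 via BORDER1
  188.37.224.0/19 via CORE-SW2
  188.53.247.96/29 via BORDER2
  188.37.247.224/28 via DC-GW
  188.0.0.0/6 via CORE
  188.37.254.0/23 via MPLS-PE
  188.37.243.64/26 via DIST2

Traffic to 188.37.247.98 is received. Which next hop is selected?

CORE-SW2

Routes whose prefix contains 188.37.247.98:
  0.0.0.0/0 (default, matches everything) -> BORDER1
  188.0.0.0/6 (188.0.0.0 - 191.255.255.255) -> CORE
  188.32.0.0/11 (188.32.0.0 - 188.63.255.255) -> EDGE1
  188.37.224.0/19 (188.37.224.0 - 188.37.255.255) -> CORE-SW2
More-specific entries that do NOT match:
  188.53.247.96/29 (188.53.247.96 - 188.53.247.103) does not contain 188.37.247.98
  188.37.247.224/28 (188.37.247.224 - 188.37.247.239) does not contain 188.37.247.98
  188.37.247.0/26 (188.37.247.0 - 188.37.247.63) does not contain 188.37.247.98
  188.37.243.64/26 (188.37.243.64 - 188.37.243.127) does not contain 188.37.247.98
  188.37.230.0/23 (188.37.230.0 - 188.37.231.255) does not contain 188.37.247.98
  188.37.254.0/23 (188.37.254.0 - 188.37.255.255) does not contain 188.37.247.98
  188.37.248.0/21 (188.37.248.0 - 188.37.255.255) does not contain 188.37.247.98
Longest matching prefix is /19 -> next hop CORE-SW2.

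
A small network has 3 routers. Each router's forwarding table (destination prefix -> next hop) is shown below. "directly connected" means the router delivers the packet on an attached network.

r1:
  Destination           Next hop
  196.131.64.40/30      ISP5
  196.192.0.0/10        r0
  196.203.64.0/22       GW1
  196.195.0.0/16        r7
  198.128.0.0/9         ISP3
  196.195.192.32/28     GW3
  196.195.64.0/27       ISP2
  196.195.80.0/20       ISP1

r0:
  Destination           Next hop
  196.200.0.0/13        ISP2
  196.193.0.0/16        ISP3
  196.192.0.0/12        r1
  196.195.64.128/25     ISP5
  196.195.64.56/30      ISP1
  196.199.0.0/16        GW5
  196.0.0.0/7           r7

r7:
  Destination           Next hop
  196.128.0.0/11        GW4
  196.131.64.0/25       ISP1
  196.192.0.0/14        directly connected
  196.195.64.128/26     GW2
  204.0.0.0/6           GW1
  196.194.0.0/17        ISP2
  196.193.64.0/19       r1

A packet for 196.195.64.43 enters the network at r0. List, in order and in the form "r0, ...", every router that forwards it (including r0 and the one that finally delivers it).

At r0: longest match for 196.195.64.43 is 196.192.0.0/12 -> r1
At r1: longest match for 196.195.64.43 is 196.195.0.0/16 -> r7
At r7: longest match for 196.195.64.43 is 196.192.0.0/14 -> directly connected

r0, r1, r7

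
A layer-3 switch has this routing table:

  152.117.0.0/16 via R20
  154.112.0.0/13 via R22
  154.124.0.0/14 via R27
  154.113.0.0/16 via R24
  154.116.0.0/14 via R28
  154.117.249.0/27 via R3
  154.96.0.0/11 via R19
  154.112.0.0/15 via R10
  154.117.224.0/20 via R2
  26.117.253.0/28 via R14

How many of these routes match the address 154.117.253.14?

3

Prefixes containing 154.117.253.14:
  154.96.0.0/11 (154.96.0.0 - 154.127.255.255)
  154.112.0.0/13 (154.112.0.0 - 154.119.255.255)
  154.116.0.0/14 (154.116.0.0 - 154.119.255.255)
Total matching entries: 3.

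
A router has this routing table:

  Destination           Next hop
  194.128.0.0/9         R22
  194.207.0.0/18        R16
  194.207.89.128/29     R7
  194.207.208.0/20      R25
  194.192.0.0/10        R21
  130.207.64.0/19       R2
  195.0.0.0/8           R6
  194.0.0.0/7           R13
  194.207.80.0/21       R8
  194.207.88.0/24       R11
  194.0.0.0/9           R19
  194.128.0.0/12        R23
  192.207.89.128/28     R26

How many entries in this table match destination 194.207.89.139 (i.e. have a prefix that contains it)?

3

Prefixes containing 194.207.89.139:
  194.0.0.0/7 (194.0.0.0 - 195.255.255.255)
  194.128.0.0/9 (194.128.0.0 - 194.255.255.255)
  194.192.0.0/10 (194.192.0.0 - 194.255.255.255)
Total matching entries: 3.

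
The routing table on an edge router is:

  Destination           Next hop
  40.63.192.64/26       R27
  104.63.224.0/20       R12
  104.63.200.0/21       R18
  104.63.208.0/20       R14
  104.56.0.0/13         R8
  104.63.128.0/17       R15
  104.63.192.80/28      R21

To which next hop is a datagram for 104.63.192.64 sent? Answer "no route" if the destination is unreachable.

R15

Routes whose prefix contains 104.63.192.64:
  104.56.0.0/13 (104.56.0.0 - 104.63.255.255) -> R8
  104.63.128.0/17 (104.63.128.0 - 104.63.255.255) -> R15
More-specific entries that do NOT match:
  104.63.192.80/28 (104.63.192.80 - 104.63.192.95) does not contain 104.63.192.64
  40.63.192.64/26 (40.63.192.64 - 40.63.192.127) does not contain 104.63.192.64
  104.63.200.0/21 (104.63.200.0 - 104.63.207.255) does not contain 104.63.192.64
  104.63.224.0/20 (104.63.224.0 - 104.63.239.255) does not contain 104.63.192.64
  104.63.208.0/20 (104.63.208.0 - 104.63.223.255) does not contain 104.63.192.64
Longest matching prefix is /17 -> next hop R15.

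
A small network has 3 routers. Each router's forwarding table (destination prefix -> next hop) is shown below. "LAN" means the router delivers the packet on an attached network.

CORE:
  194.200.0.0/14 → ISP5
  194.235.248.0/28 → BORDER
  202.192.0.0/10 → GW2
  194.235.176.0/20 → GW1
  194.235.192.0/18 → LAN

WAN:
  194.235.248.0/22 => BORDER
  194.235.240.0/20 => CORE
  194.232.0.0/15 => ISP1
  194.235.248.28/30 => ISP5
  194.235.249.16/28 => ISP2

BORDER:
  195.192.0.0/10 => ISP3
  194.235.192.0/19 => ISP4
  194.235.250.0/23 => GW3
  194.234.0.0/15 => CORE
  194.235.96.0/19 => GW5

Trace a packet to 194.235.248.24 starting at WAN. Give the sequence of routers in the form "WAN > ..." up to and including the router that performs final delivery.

WAN > BORDER > CORE

At WAN: longest match for 194.235.248.24 is 194.235.248.0/22 -> BORDER
At BORDER: longest match for 194.235.248.24 is 194.234.0.0/15 -> CORE
At CORE: longest match for 194.235.248.24 is 194.235.192.0/18 -> LAN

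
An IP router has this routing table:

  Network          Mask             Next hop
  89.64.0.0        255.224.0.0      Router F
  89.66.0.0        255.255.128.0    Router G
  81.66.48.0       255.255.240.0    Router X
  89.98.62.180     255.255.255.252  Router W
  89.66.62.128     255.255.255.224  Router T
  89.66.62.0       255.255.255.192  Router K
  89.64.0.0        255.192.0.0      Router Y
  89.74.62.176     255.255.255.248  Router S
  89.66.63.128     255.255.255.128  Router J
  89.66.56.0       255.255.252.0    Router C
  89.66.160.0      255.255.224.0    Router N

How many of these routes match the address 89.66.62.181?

3

Prefixes containing 89.66.62.181:
  89.64.0.0/10 (89.64.0.0 - 89.127.255.255)
  89.64.0.0/11 (89.64.0.0 - 89.95.255.255)
  89.66.0.0/17 (89.66.0.0 - 89.66.127.255)
Total matching entries: 3.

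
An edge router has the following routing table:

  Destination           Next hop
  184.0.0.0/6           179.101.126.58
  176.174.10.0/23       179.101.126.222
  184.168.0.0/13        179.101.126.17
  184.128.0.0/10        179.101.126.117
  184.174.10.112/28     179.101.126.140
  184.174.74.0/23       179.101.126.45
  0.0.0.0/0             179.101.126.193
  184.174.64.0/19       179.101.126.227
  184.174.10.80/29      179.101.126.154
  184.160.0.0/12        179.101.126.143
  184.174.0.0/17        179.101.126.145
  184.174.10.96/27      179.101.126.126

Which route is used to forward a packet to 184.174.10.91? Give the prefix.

Entries matching 184.174.10.91:
  0.0.0.0/0 (default, matches everything)
  184.0.0.0/6 (184.0.0.0 - 187.255.255.255)
  184.128.0.0/10 (184.128.0.0 - 184.191.255.255)
  184.160.0.0/12 (184.160.0.0 - 184.175.255.255)
  184.168.0.0/13 (184.168.0.0 - 184.175.255.255)
  184.174.0.0/17 (184.174.0.0 - 184.174.127.255)
Most specific is 184.174.0.0/17.

184.174.0.0/17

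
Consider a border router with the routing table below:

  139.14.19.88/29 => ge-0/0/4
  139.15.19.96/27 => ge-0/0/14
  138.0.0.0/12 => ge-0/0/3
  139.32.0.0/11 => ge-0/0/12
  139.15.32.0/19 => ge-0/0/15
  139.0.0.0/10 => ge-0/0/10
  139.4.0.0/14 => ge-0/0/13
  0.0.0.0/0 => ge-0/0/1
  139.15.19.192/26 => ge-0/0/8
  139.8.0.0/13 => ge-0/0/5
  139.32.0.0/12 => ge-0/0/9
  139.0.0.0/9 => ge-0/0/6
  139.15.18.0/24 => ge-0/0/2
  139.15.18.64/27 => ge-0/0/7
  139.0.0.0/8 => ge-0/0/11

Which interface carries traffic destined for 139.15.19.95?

ge-0/0/5

Routes whose prefix contains 139.15.19.95:
  0.0.0.0/0 (default, matches everything) -> ge-0/0/1
  139.0.0.0/8 (139.0.0.0 - 139.255.255.255) -> ge-0/0/11
  139.0.0.0/9 (139.0.0.0 - 139.127.255.255) -> ge-0/0/6
  139.0.0.0/10 (139.0.0.0 - 139.63.255.255) -> ge-0/0/10
  139.8.0.0/13 (139.8.0.0 - 139.15.255.255) -> ge-0/0/5
More-specific entries that do NOT match:
  139.14.19.88/29 (139.14.19.88 - 139.14.19.95) does not contain 139.15.19.95
  139.15.19.96/27 (139.15.19.96 - 139.15.19.127) does not contain 139.15.19.95
  139.15.18.64/27 (139.15.18.64 - 139.15.18.95) does not contain 139.15.19.95
  139.15.19.192/26 (139.15.19.192 - 139.15.19.255) does not contain 139.15.19.95
  139.15.18.0/24 (139.15.18.0 - 139.15.18.255) does not contain 139.15.19.95
  139.15.32.0/19 (139.15.32.0 - 139.15.63.255) does not contain 139.15.19.95
  139.4.0.0/14 (139.4.0.0 - 139.7.255.255) does not contain 139.15.19.95
Longest matching prefix is /13 -> interface ge-0/0/5.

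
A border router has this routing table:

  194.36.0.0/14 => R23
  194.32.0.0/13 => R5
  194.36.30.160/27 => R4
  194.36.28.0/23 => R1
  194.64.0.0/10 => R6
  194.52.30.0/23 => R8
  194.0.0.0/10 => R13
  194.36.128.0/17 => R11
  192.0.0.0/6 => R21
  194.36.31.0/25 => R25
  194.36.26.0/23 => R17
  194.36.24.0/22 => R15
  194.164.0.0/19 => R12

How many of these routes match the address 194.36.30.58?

4

Prefixes containing 194.36.30.58:
  192.0.0.0/6 (192.0.0.0 - 195.255.255.255)
  194.0.0.0/10 (194.0.0.0 - 194.63.255.255)
  194.32.0.0/13 (194.32.0.0 - 194.39.255.255)
  194.36.0.0/14 (194.36.0.0 - 194.39.255.255)
Total matching entries: 4.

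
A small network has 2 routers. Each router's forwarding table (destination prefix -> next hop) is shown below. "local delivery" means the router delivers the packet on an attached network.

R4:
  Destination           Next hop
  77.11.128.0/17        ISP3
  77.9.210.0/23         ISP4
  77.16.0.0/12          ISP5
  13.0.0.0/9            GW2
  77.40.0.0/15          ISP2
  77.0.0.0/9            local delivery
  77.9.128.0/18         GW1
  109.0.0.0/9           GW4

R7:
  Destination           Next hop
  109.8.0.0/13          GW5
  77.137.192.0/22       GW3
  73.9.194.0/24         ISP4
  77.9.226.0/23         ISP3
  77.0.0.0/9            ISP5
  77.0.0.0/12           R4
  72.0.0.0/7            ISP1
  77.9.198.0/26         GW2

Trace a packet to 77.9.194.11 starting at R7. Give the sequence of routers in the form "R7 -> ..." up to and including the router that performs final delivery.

R7 -> R4

At R7: longest match for 77.9.194.11 is 77.0.0.0/12 -> R4
At R4: longest match for 77.9.194.11 is 77.0.0.0/9 -> local delivery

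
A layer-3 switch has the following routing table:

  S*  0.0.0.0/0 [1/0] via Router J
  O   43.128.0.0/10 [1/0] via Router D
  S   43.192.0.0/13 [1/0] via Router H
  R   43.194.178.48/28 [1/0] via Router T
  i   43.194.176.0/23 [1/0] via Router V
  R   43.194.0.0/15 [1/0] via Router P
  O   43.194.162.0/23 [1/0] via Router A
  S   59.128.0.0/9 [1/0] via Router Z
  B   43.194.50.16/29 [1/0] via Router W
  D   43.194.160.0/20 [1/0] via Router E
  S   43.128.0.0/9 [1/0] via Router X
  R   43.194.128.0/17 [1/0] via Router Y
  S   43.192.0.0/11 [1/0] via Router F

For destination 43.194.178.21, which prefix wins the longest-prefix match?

Entries matching 43.194.178.21:
  0.0.0.0/0 (default, matches everything)
  43.128.0.0/9 (43.128.0.0 - 43.255.255.255)
  43.192.0.0/11 (43.192.0.0 - 43.223.255.255)
  43.192.0.0/13 (43.192.0.0 - 43.199.255.255)
  43.194.0.0/15 (43.194.0.0 - 43.195.255.255)
  43.194.128.0/17 (43.194.128.0 - 43.194.255.255)
Most specific is 43.194.128.0/17.

43.194.128.0/17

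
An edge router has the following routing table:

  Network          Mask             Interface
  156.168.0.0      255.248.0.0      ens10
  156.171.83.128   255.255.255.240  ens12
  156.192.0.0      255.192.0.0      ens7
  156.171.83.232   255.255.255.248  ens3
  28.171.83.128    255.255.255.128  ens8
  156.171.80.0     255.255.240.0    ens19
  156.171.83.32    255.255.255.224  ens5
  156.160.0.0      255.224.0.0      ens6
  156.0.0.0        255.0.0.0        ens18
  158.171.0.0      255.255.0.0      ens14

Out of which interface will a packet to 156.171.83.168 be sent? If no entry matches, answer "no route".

ens19

Routes whose prefix contains 156.171.83.168:
  156.0.0.0/8 (156.0.0.0 - 156.255.255.255) -> ens18
  156.160.0.0/11 (156.160.0.0 - 156.191.255.255) -> ens6
  156.168.0.0/13 (156.168.0.0 - 156.175.255.255) -> ens10
  156.171.80.0/20 (156.171.80.0 - 156.171.95.255) -> ens19
More-specific entries that do NOT match:
  156.171.83.232/29 (156.171.83.232 - 156.171.83.239) does not contain 156.171.83.168
  156.171.83.128/28 (156.171.83.128 - 156.171.83.143) does not contain 156.171.83.168
  156.171.83.32/27 (156.171.83.32 - 156.171.83.63) does not contain 156.171.83.168
  28.171.83.128/25 (28.171.83.128 - 28.171.83.255) does not contain 156.171.83.168
Longest matching prefix is /20 -> interface ens19.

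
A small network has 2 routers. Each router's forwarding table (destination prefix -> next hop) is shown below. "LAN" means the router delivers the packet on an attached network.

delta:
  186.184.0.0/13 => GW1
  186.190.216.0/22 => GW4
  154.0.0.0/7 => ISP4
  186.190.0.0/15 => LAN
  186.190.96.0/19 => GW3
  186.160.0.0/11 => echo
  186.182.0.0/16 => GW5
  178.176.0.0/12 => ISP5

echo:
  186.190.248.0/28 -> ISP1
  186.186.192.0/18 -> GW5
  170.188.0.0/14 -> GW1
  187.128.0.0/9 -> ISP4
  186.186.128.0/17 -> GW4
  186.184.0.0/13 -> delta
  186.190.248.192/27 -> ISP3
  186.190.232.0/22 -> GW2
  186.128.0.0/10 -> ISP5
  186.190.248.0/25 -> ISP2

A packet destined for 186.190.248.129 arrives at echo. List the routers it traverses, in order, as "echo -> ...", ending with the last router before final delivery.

echo -> delta

At echo: longest match for 186.190.248.129 is 186.184.0.0/13 -> delta
At delta: longest match for 186.190.248.129 is 186.190.0.0/15 -> LAN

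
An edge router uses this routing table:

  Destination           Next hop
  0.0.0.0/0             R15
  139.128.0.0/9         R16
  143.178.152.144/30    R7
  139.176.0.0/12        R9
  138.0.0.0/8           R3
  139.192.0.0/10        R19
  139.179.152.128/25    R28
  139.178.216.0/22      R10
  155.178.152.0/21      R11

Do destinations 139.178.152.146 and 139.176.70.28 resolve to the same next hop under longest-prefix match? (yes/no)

yes

139.178.152.146: longest match 139.176.0.0/12 -> R9
139.176.70.28: longest match 139.176.0.0/12 -> R9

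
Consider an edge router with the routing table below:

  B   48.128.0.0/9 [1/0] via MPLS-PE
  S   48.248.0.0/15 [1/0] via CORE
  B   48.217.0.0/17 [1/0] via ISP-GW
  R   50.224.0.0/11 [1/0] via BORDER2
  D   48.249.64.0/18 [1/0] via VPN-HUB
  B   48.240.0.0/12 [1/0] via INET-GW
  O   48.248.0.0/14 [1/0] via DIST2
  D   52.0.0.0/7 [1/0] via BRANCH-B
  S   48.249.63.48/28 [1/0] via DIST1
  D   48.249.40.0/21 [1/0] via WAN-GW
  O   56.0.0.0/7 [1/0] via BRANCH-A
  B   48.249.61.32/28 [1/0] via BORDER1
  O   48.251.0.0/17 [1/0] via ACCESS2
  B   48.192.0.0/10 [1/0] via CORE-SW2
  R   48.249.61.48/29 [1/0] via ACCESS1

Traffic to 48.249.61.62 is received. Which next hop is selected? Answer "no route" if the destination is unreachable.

Routes whose prefix contains 48.249.61.62:
  48.128.0.0/9 (48.128.0.0 - 48.255.255.255) -> MPLS-PE
  48.192.0.0/10 (48.192.0.0 - 48.255.255.255) -> CORE-SW2
  48.240.0.0/12 (48.240.0.0 - 48.255.255.255) -> INET-GW
  48.248.0.0/14 (48.248.0.0 - 48.251.255.255) -> DIST2
  48.248.0.0/15 (48.248.0.0 - 48.249.255.255) -> CORE
More-specific entries that do NOT match:
  48.249.61.48/29 (48.249.61.48 - 48.249.61.55) does not contain 48.249.61.62
  48.249.63.48/28 (48.249.63.48 - 48.249.63.63) does not contain 48.249.61.62
  48.249.61.32/28 (48.249.61.32 - 48.249.61.47) does not contain 48.249.61.62
  48.249.40.0/21 (48.249.40.0 - 48.249.47.255) does not contain 48.249.61.62
  48.249.64.0/18 (48.249.64.0 - 48.249.127.255) does not contain 48.249.61.62
  48.217.0.0/17 (48.217.0.0 - 48.217.127.255) does not contain 48.249.61.62
  48.251.0.0/17 (48.251.0.0 - 48.251.127.255) does not contain 48.249.61.62
Longest matching prefix is /15 -> next hop CORE.

CORE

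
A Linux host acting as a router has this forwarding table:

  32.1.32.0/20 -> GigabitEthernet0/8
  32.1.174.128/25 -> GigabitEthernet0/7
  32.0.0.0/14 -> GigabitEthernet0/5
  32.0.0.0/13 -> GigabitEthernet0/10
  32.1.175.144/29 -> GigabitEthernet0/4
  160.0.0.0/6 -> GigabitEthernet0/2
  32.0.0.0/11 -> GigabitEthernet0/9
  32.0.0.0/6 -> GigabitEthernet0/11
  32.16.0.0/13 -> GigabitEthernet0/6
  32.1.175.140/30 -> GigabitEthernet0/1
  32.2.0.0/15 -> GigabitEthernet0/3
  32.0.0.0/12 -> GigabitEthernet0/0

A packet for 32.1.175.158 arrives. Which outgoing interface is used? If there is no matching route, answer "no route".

Routes whose prefix contains 32.1.175.158:
  32.0.0.0/6 (32.0.0.0 - 35.255.255.255) -> GigabitEthernet0/11
  32.0.0.0/11 (32.0.0.0 - 32.31.255.255) -> GigabitEthernet0/9
  32.0.0.0/12 (32.0.0.0 - 32.15.255.255) -> GigabitEthernet0/0
  32.0.0.0/13 (32.0.0.0 - 32.7.255.255) -> GigabitEthernet0/10
  32.0.0.0/14 (32.0.0.0 - 32.3.255.255) -> GigabitEthernet0/5
More-specific entries that do NOT match:
  32.1.175.140/30 (32.1.175.140 - 32.1.175.143) does not contain 32.1.175.158
  32.1.175.144/29 (32.1.175.144 - 32.1.175.151) does not contain 32.1.175.158
  32.1.174.128/25 (32.1.174.128 - 32.1.174.255) does not contain 32.1.175.158
  32.1.32.0/20 (32.1.32.0 - 32.1.47.255) does not contain 32.1.175.158
  32.2.0.0/15 (32.2.0.0 - 32.3.255.255) does not contain 32.1.175.158
Longest matching prefix is /14 -> interface GigabitEthernet0/5.

GigabitEthernet0/5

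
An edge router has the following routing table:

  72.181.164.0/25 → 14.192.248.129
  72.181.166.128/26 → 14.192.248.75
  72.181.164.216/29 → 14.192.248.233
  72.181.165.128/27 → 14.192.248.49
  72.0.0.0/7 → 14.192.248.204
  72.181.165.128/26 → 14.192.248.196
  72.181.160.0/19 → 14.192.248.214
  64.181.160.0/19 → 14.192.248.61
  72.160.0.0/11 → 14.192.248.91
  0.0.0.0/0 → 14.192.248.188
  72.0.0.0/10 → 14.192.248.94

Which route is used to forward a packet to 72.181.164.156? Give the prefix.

Entries matching 72.181.164.156:
  0.0.0.0/0 (default, matches everything)
  72.0.0.0/7 (72.0.0.0 - 73.255.255.255)
  72.160.0.0/11 (72.160.0.0 - 72.191.255.255)
  72.181.160.0/19 (72.181.160.0 - 72.181.191.255)
Most specific is 72.181.160.0/19.

72.181.160.0/19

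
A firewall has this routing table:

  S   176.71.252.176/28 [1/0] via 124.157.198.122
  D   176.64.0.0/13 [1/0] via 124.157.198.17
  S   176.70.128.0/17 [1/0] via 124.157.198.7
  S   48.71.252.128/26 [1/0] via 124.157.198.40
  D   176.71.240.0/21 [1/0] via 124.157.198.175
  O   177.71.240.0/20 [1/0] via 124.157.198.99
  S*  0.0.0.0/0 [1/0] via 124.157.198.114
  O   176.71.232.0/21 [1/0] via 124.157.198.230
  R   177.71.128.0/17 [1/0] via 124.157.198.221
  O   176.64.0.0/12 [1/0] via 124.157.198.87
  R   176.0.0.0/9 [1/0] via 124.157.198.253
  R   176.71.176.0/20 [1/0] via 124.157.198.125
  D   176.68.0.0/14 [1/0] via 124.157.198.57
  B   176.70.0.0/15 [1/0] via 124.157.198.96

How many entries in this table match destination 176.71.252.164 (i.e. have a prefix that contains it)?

6

Prefixes containing 176.71.252.164:
  0.0.0.0/0 (default, matches everything)
  176.0.0.0/9 (176.0.0.0 - 176.127.255.255)
  176.64.0.0/12 (176.64.0.0 - 176.79.255.255)
  176.64.0.0/13 (176.64.0.0 - 176.71.255.255)
  176.68.0.0/14 (176.68.0.0 - 176.71.255.255)
  176.70.0.0/15 (176.70.0.0 - 176.71.255.255)
Total matching entries: 6.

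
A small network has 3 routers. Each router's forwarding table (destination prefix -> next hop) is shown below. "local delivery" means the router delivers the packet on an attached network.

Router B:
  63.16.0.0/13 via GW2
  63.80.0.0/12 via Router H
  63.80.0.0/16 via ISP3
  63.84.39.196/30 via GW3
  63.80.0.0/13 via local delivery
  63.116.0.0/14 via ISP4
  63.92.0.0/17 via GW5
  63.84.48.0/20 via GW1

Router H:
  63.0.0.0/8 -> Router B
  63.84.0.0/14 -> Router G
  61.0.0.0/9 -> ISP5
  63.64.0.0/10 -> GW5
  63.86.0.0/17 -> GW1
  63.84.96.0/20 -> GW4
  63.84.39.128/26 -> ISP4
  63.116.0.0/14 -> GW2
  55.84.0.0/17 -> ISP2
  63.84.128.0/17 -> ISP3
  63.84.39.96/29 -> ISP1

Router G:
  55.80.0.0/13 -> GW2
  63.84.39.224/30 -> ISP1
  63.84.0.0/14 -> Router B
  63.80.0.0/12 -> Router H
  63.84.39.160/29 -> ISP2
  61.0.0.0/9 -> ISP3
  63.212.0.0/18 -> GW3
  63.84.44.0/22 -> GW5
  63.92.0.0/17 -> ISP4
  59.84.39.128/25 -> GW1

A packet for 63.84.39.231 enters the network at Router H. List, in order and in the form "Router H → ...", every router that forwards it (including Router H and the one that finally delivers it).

Router H → Router G → Router B

At Router H: longest match for 63.84.39.231 is 63.84.0.0/14 -> Router G
At Router G: longest match for 63.84.39.231 is 63.84.0.0/14 -> Router B
At Router B: longest match for 63.84.39.231 is 63.80.0.0/13 -> local delivery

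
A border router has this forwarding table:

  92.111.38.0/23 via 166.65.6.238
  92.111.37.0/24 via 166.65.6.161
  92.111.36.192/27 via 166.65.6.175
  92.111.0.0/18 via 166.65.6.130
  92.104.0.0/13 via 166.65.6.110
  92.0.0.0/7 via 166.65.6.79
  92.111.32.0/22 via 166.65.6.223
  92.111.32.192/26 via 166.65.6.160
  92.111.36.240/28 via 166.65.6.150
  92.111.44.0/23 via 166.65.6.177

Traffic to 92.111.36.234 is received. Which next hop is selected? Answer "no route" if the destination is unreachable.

Routes whose prefix contains 92.111.36.234:
  92.0.0.0/7 (92.0.0.0 - 93.255.255.255) -> 166.65.6.79
  92.104.0.0/13 (92.104.0.0 - 92.111.255.255) -> 166.65.6.110
  92.111.0.0/18 (92.111.0.0 - 92.111.63.255) -> 166.65.6.130
More-specific entries that do NOT match:
  92.111.36.240/28 (92.111.36.240 - 92.111.36.255) does not contain 92.111.36.234
  92.111.36.192/27 (92.111.36.192 - 92.111.36.223) does not contain 92.111.36.234
  92.111.32.192/26 (92.111.32.192 - 92.111.32.255) does not contain 92.111.36.234
  92.111.37.0/24 (92.111.37.0 - 92.111.37.255) does not contain 92.111.36.234
  92.111.38.0/23 (92.111.38.0 - 92.111.39.255) does not contain 92.111.36.234
  92.111.44.0/23 (92.111.44.0 - 92.111.45.255) does not contain 92.111.36.234
  92.111.32.0/22 (92.111.32.0 - 92.111.35.255) does not contain 92.111.36.234
Longest matching prefix is /18 -> next hop 166.65.6.130.

166.65.6.130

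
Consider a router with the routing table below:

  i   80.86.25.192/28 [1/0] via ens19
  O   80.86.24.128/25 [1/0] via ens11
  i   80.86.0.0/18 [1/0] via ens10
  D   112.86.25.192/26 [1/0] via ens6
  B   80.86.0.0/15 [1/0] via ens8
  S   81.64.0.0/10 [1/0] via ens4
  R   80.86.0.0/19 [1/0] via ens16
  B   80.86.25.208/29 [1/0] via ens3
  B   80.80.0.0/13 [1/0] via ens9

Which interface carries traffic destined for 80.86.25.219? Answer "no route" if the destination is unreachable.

ens16

Routes whose prefix contains 80.86.25.219:
  80.80.0.0/13 (80.80.0.0 - 80.87.255.255) -> ens9
  80.86.0.0/15 (80.86.0.0 - 80.87.255.255) -> ens8
  80.86.0.0/18 (80.86.0.0 - 80.86.63.255) -> ens10
  80.86.0.0/19 (80.86.0.0 - 80.86.31.255) -> ens16
More-specific entries that do NOT match:
  80.86.25.208/29 (80.86.25.208 - 80.86.25.215) does not contain 80.86.25.219
  80.86.25.192/28 (80.86.25.192 - 80.86.25.207) does not contain 80.86.25.219
  112.86.25.192/26 (112.86.25.192 - 112.86.25.255) does not contain 80.86.25.219
  80.86.24.128/25 (80.86.24.128 - 80.86.24.255) does not contain 80.86.25.219
Longest matching prefix is /19 -> interface ens16.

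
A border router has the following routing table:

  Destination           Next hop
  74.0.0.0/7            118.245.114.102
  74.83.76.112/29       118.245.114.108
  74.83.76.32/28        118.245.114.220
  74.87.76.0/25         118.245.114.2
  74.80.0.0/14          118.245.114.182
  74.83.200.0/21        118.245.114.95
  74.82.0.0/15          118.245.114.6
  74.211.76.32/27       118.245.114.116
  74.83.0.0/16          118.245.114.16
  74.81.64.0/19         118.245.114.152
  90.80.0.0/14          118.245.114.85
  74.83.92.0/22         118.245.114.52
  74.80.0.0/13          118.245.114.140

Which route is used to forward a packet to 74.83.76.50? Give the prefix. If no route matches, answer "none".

74.83.0.0/16

Entries matching 74.83.76.50:
  74.0.0.0/7 (74.0.0.0 - 75.255.255.255)
  74.80.0.0/13 (74.80.0.0 - 74.87.255.255)
  74.80.0.0/14 (74.80.0.0 - 74.83.255.255)
  74.82.0.0/15 (74.82.0.0 - 74.83.255.255)
  74.83.0.0/16 (74.83.0.0 - 74.83.255.255)
Most specific is 74.83.0.0/16.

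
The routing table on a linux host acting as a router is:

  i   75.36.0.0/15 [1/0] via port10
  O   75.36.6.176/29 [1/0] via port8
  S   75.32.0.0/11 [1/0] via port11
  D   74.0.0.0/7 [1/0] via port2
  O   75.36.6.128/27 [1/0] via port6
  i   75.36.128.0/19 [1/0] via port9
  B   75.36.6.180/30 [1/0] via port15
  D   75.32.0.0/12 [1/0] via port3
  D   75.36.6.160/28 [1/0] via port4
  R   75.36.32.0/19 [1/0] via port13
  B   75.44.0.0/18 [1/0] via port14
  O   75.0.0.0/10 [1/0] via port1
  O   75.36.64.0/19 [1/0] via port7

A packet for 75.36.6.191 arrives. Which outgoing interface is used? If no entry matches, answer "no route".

port10

Routes whose prefix contains 75.36.6.191:
  74.0.0.0/7 (74.0.0.0 - 75.255.255.255) -> port2
  75.0.0.0/10 (75.0.0.0 - 75.63.255.255) -> port1
  75.32.0.0/11 (75.32.0.0 - 75.63.255.255) -> port11
  75.32.0.0/12 (75.32.0.0 - 75.47.255.255) -> port3
  75.36.0.0/15 (75.36.0.0 - 75.37.255.255) -> port10
More-specific entries that do NOT match:
  75.36.6.180/30 (75.36.6.180 - 75.36.6.183) does not contain 75.36.6.191
  75.36.6.176/29 (75.36.6.176 - 75.36.6.183) does not contain 75.36.6.191
  75.36.6.160/28 (75.36.6.160 - 75.36.6.175) does not contain 75.36.6.191
  75.36.6.128/27 (75.36.6.128 - 75.36.6.159) does not contain 75.36.6.191
  75.36.128.0/19 (75.36.128.0 - 75.36.159.255) does not contain 75.36.6.191
  75.36.32.0/19 (75.36.32.0 - 75.36.63.255) does not contain 75.36.6.191
  75.36.64.0/19 (75.36.64.0 - 75.36.95.255) does not contain 75.36.6.191
  75.44.0.0/18 (75.44.0.0 - 75.44.63.255) does not contain 75.36.6.191
Longest matching prefix is /15 -> interface port10.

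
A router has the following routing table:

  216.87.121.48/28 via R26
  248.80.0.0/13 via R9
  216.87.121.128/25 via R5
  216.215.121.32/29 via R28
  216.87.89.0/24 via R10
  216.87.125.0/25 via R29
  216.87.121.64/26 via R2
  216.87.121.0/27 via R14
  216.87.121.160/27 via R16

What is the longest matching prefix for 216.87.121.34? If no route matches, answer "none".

216.87.121.34 is outside every listed prefix and there is no default route.

none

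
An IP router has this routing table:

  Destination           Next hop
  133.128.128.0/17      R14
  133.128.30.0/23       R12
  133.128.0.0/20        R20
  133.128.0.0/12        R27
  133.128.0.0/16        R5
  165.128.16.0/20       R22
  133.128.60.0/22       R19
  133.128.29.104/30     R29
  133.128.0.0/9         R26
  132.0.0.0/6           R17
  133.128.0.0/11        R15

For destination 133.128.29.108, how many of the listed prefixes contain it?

Prefixes containing 133.128.29.108:
  132.0.0.0/6 (132.0.0.0 - 135.255.255.255)
  133.128.0.0/9 (133.128.0.0 - 133.255.255.255)
  133.128.0.0/11 (133.128.0.0 - 133.159.255.255)
  133.128.0.0/12 (133.128.0.0 - 133.143.255.255)
  133.128.0.0/16 (133.128.0.0 - 133.128.255.255)
Total matching entries: 5.

5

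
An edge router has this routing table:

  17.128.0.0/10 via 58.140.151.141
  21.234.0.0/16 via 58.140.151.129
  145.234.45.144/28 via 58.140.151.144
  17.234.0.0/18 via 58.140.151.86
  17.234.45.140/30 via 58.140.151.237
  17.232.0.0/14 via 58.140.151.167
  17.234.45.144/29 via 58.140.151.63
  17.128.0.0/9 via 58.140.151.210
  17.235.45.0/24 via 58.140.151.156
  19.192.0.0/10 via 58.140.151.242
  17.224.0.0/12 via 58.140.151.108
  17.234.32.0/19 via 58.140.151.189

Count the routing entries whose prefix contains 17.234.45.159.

Prefixes containing 17.234.45.159:
  17.128.0.0/9 (17.128.0.0 - 17.255.255.255)
  17.224.0.0/12 (17.224.0.0 - 17.239.255.255)
  17.232.0.0/14 (17.232.0.0 - 17.235.255.255)
  17.234.0.0/18 (17.234.0.0 - 17.234.63.255)
  17.234.32.0/19 (17.234.32.0 - 17.234.63.255)
Total matching entries: 5.

5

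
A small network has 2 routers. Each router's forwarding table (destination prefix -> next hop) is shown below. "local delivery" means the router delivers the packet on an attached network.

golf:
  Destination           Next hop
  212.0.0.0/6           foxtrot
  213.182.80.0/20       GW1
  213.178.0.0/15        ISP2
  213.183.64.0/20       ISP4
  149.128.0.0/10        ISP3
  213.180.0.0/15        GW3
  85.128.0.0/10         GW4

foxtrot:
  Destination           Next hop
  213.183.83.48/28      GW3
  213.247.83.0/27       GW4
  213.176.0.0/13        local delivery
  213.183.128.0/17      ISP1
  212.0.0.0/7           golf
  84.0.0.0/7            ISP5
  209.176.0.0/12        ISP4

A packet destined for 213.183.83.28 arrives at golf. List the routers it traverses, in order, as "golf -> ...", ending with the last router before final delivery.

At golf: longest match for 213.183.83.28 is 212.0.0.0/6 -> foxtrot
At foxtrot: longest match for 213.183.83.28 is 213.176.0.0/13 -> local delivery

golf -> foxtrot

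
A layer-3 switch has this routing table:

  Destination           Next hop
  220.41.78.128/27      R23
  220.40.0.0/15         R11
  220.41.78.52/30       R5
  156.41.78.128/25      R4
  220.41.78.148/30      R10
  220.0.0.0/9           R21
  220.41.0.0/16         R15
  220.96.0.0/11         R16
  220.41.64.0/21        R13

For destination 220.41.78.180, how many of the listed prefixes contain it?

Prefixes containing 220.41.78.180:
  220.0.0.0/9 (220.0.0.0 - 220.127.255.255)
  220.40.0.0/15 (220.40.0.0 - 220.41.255.255)
  220.41.0.0/16 (220.41.0.0 - 220.41.255.255)
Total matching entries: 3.

3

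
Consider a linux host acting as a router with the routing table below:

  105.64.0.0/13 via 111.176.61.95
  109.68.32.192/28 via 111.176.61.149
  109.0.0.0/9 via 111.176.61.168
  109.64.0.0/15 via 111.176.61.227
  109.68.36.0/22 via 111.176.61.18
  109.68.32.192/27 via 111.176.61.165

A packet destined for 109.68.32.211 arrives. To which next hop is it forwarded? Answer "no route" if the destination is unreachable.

111.176.61.165

Routes whose prefix contains 109.68.32.211:
  109.0.0.0/9 (109.0.0.0 - 109.127.255.255) -> 111.176.61.168
  109.68.32.192/27 (109.68.32.192 - 109.68.32.223) -> 111.176.61.165
More-specific entries that do NOT match:
  109.68.32.192/28 (109.68.32.192 - 109.68.32.207) does not contain 109.68.32.211
Longest matching prefix is /27 -> next hop 111.176.61.165.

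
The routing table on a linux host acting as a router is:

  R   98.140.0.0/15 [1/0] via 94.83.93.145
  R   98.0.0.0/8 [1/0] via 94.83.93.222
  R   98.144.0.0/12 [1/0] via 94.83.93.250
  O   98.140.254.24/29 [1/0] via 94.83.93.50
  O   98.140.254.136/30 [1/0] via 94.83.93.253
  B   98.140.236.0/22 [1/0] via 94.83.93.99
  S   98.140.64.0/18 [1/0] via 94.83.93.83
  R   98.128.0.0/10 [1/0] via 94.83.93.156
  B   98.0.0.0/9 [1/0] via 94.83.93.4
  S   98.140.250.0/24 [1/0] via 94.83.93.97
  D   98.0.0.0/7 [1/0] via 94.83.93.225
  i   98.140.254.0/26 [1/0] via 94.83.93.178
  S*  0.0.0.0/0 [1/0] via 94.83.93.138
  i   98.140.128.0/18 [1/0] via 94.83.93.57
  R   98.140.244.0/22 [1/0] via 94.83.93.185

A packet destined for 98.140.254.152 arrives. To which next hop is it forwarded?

Routes whose prefix contains 98.140.254.152:
  0.0.0.0/0 (default, matches everything) -> 94.83.93.138
  98.0.0.0/7 (98.0.0.0 - 99.255.255.255) -> 94.83.93.225
  98.0.0.0/8 (98.0.0.0 - 98.255.255.255) -> 94.83.93.222
  98.128.0.0/10 (98.128.0.0 - 98.191.255.255) -> 94.83.93.156
  98.140.0.0/15 (98.140.0.0 - 98.141.255.255) -> 94.83.93.145
More-specific entries that do NOT match:
  98.140.254.136/30 (98.140.254.136 - 98.140.254.139) does not contain 98.140.254.152
  98.140.254.24/29 (98.140.254.24 - 98.140.254.31) does not contain 98.140.254.152
  98.140.254.0/26 (98.140.254.0 - 98.140.254.63) does not contain 98.140.254.152
  98.140.250.0/24 (98.140.250.0 - 98.140.250.255) does not contain 98.140.254.152
  98.140.236.0/22 (98.140.236.0 - 98.140.239.255) does not contain 98.140.254.152
  98.140.244.0/22 (98.140.244.0 - 98.140.247.255) does not contain 98.140.254.152
  98.140.64.0/18 (98.140.64.0 - 98.140.127.255) does not contain 98.140.254.152
  98.140.128.0/18 (98.140.128.0 - 98.140.191.255) does not contain 98.140.254.152
Longest matching prefix is /15 -> next hop 94.83.93.145.

94.83.93.145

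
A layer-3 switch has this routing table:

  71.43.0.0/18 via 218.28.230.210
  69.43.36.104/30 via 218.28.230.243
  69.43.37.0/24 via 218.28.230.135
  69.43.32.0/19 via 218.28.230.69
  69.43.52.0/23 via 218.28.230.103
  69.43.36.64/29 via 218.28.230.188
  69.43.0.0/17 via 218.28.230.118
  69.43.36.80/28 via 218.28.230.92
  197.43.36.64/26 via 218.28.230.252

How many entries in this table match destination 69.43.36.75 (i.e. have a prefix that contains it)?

2

Prefixes containing 69.43.36.75:
  69.43.0.0/17 (69.43.0.0 - 69.43.127.255)
  69.43.32.0/19 (69.43.32.0 - 69.43.63.255)
Total matching entries: 2.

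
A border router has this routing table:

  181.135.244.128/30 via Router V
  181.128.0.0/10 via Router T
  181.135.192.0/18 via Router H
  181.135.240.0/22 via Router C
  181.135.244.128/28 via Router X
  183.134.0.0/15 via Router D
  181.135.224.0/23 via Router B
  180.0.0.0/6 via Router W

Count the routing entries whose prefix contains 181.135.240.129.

Prefixes containing 181.135.240.129:
  180.0.0.0/6 (180.0.0.0 - 183.255.255.255)
  181.128.0.0/10 (181.128.0.0 - 181.191.255.255)
  181.135.192.0/18 (181.135.192.0 - 181.135.255.255)
  181.135.240.0/22 (181.135.240.0 - 181.135.243.255)
Total matching entries: 4.

4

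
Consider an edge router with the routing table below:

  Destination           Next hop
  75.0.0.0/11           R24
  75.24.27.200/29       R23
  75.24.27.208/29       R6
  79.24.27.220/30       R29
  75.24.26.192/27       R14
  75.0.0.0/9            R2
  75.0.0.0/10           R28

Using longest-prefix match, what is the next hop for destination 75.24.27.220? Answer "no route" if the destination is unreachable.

Routes whose prefix contains 75.24.27.220:
  75.0.0.0/9 (75.0.0.0 - 75.127.255.255) -> R2
  75.0.0.0/10 (75.0.0.0 - 75.63.255.255) -> R28
  75.0.0.0/11 (75.0.0.0 - 75.31.255.255) -> R24
More-specific entries that do NOT match:
  79.24.27.220/30 (79.24.27.220 - 79.24.27.223) does not contain 75.24.27.220
  75.24.27.200/29 (75.24.27.200 - 75.24.27.207) does not contain 75.24.27.220
  75.24.27.208/29 (75.24.27.208 - 75.24.27.215) does not contain 75.24.27.220
  75.24.26.192/27 (75.24.26.192 - 75.24.26.223) does not contain 75.24.27.220
Longest matching prefix is /11 -> next hop R24.

R24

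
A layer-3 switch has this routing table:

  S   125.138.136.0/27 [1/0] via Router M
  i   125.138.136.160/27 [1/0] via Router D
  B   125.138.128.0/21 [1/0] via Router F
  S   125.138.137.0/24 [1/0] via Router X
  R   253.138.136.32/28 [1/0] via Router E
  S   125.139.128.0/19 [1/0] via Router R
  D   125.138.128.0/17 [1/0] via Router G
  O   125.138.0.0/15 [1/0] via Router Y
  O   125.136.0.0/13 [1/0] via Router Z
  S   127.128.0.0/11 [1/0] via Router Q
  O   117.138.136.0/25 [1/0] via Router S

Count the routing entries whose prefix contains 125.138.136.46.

3

Prefixes containing 125.138.136.46:
  125.136.0.0/13 (125.136.0.0 - 125.143.255.255)
  125.138.0.0/15 (125.138.0.0 - 125.139.255.255)
  125.138.128.0/17 (125.138.128.0 - 125.138.255.255)
Total matching entries: 3.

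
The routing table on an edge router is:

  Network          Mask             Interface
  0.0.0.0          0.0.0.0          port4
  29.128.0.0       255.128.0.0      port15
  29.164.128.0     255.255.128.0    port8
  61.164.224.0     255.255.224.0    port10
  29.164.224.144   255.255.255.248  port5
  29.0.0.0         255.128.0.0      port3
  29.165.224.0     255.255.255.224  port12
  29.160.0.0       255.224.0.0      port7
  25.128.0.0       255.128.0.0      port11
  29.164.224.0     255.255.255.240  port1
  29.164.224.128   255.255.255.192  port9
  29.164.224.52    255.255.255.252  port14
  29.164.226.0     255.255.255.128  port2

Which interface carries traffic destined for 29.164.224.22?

port8

Routes whose prefix contains 29.164.224.22:
  0.0.0.0/0 (default, matches everything) -> port4
  29.128.0.0/9 (29.128.0.0 - 29.255.255.255) -> port15
  29.160.0.0/11 (29.160.0.0 - 29.191.255.255) -> port7
  29.164.128.0/17 (29.164.128.0 - 29.164.255.255) -> port8
More-specific entries that do NOT match:
  29.164.224.52/30 (29.164.224.52 - 29.164.224.55) does not contain 29.164.224.22
  29.164.224.144/29 (29.164.224.144 - 29.164.224.151) does not contain 29.164.224.22
  29.164.224.0/28 (29.164.224.0 - 29.164.224.15) does not contain 29.164.224.22
  29.165.224.0/27 (29.165.224.0 - 29.165.224.31) does not contain 29.164.224.22
  29.164.224.128/26 (29.164.224.128 - 29.164.224.191) does not contain 29.164.224.22
  29.164.226.0/25 (29.164.226.0 - 29.164.226.127) does not contain 29.164.224.22
  61.164.224.0/19 (61.164.224.0 - 61.164.255.255) does not contain 29.164.224.22
Longest matching prefix is /17 -> interface port8.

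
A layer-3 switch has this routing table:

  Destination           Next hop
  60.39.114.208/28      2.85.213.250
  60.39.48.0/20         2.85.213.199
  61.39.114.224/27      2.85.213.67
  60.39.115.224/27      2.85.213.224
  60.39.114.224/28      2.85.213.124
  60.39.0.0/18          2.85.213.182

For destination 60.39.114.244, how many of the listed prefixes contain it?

No listed prefix contains 60.39.114.244.
Total matching entries: 0.

0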